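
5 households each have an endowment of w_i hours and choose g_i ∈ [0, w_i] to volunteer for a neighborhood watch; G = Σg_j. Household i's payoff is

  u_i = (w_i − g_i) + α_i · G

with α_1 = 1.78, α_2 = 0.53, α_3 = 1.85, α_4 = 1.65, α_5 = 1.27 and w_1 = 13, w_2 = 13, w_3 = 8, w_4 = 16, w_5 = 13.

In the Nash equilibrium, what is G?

50

∂u_i/∂g_i = α_i − 1, so household i contributes w_i if α_i > 1, else 0.
α_i > 1 for i ∈ {1, 3, 4, 5}; NE contributions (13, 0, 8, 16, 13), G = 50.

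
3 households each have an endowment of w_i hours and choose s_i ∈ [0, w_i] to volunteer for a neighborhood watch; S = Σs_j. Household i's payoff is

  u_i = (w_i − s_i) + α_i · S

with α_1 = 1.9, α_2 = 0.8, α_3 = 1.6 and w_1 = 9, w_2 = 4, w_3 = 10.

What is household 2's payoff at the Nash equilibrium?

19.2

∂u_i/∂s_i = α_i − 1, so household i contributes w_i if α_i > 1, else 0.
α_i > 1 for i ∈ {1, 3}; NE contributions (9, 0, 10), S = 19.
u_2 = (4 − 0) + 0.8·19 = 19.2.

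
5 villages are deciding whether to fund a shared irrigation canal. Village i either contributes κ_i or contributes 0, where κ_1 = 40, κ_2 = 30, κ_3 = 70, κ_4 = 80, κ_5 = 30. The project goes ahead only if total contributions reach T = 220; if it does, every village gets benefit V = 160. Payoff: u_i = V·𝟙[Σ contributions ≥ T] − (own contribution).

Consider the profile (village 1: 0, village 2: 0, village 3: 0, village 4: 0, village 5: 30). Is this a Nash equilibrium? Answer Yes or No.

Total = 30 < 220: not provided.
Village 1 (pledges 0, payoff 0): pledging 40 → total 70, payoff -40. No gain.
Village 2 (pledges 0, payoff 0): pledging 30 → total 60, payoff -30. No gain.
Village 3 (pledges 0, payoff 0): pledging 70 → total 100, payoff -70. No gain.
Village 4 (pledges 0, payoff 0): pledging 80 → total 110, payoff -80. No gain.
Village 5 (pledges 30, payoff -30): dropping to 0 → total 0, payoff 0. Profitable deviation.

No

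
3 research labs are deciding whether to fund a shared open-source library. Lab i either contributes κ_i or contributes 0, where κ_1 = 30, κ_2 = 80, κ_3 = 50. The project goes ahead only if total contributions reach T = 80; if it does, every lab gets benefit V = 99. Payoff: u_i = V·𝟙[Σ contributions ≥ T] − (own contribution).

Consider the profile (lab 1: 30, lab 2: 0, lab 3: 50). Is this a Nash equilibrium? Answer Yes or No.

Yes

Total = 80 ≥ 80: provided.
Lab 1 (pledges 30, payoff 69): dropping to 0 → total 50, payoff 0. No gain.
Lab 2 (pledges 0, payoff 99): pledging 80 → total 160, payoff 19. No gain.
Lab 3 (pledges 50, payoff 49): dropping to 0 → total 30, payoff 0. No gain.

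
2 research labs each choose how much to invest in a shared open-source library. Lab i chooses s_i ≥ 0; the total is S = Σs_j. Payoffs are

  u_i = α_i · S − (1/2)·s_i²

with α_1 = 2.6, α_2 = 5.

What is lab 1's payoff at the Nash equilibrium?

Lab i's FOC: ∂u_i/∂s_i = α_i − s_i = 0, so s_i* = α_i.
NE contributions = (2.6, 5); S = 7.6.
u_1 = α_1·S − ½·(s_1)² = 2.6·7.6 − ½·2.6² = 16.38.

16.38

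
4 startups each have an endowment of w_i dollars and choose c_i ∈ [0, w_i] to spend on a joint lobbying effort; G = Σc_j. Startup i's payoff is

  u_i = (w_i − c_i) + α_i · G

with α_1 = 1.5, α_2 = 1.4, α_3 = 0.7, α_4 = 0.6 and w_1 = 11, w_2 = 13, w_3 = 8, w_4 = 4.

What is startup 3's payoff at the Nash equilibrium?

∂u_i/∂c_i = α_i − 1, so startup i contributes w_i if α_i > 1, else 0.
α_i > 1 for i ∈ {1, 2}; NE contributions (11, 13, 0, 0), G = 24.
u_3 = (8 − 0) + 0.7·24 = 24.8.

24.8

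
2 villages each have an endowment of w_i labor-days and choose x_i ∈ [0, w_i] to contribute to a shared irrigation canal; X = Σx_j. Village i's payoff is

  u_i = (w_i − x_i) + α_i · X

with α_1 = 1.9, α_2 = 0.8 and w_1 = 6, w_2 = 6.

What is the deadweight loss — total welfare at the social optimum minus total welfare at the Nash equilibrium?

10.2

∂u_i/∂x_i = α_i − 1, so village i contributes w_i if α_i > 1, else 0.
α_i > 1 for i ∈ {1}; NE contributions (6, 0), X = 6.
W^NE = Σw_i − X^NE + (Σα_i)·X^NE = 12 + 1.7·6 = 22.2.
Planner: ∂(Σu_j)/∂x_i = Σα_j − 1 = 1.7 > 0, so everyone contributes w_i; X^SO = 12, W^SO = 12 + 1.7·12 = 32.4.
Deadweight loss = 10.2.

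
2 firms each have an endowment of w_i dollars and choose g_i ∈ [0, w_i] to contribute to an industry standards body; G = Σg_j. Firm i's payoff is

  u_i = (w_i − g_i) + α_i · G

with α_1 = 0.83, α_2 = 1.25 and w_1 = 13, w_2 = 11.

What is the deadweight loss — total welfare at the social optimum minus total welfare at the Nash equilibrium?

14.04

∂u_i/∂g_i = α_i − 1, so firm i contributes w_i if α_i > 1, else 0.
α_i > 1 for i ∈ {2}; NE contributions (0, 11), G = 11.
W^NE = Σw_i − G^NE + (Σα_i)·G^NE = 24 + 1.08·11 = 35.88.
Planner: ∂(Σu_j)/∂g_i = Σα_j − 1 = 1.08 > 0, so everyone contributes w_i; G^SO = 24, W^SO = 24 + 1.08·24 = 49.92.
Deadweight loss = 14.04.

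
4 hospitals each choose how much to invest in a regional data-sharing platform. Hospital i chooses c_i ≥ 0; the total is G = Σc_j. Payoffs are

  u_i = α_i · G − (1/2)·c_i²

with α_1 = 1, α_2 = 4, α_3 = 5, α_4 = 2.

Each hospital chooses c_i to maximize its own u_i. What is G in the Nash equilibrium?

12

Hospital i's FOC: ∂u_i/∂c_i = α_i − c_i = 0, so c_i* = α_i.
NE contributions = (1, 4, 5, 2); G = 12.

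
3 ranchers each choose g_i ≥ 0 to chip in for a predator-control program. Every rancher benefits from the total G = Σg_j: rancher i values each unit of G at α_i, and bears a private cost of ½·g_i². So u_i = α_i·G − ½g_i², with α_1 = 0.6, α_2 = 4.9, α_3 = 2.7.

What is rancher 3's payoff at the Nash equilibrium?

Rancher i's FOC: ∂u_i/∂g_i = α_i − g_i = 0, so g_i* = α_i.
NE contributions = (0.6, 4.9, 2.7); G = 8.2.
u_3 = α_3·G − ½·(g_3)² = 2.7·8.2 − ½·2.7² = 18.495.

18.495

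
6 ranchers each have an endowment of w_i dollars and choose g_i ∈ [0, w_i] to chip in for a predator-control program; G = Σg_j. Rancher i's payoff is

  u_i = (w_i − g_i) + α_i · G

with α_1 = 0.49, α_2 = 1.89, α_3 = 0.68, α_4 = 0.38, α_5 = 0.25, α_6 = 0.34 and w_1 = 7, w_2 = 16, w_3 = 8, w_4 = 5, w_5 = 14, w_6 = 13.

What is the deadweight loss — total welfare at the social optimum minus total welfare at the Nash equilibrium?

142.41

∂u_i/∂g_i = α_i − 1, so rancher i contributes w_i if α_i > 1, else 0.
α_i > 1 for i ∈ {2}; NE contributions (0, 16, 0, 0, 0, 0), G = 16.
W^NE = Σw_i − G^NE + (Σα_i)·G^NE = 63 + 3.03·16 = 111.48.
Planner: ∂(Σu_j)/∂g_i = Σα_j − 1 = 3.03 > 0, so everyone contributes w_i; G^SO = 63, W^SO = 63 + 3.03·63 = 253.89.
Deadweight loss = 142.41.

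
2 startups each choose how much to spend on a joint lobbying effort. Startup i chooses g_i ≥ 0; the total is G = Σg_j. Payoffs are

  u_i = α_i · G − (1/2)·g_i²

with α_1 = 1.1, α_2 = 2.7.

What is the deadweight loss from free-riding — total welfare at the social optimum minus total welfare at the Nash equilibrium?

4.25

Startup i's FOC: ∂u_i/∂g_i = α_i − g_i = 0, so g_i* = α_i.
NE contributions = (1.1, 2.7); G = 3.8.
W^NE = (Σα)·G − ½Σα_i² = 3.8² − ½·8.5 = 10.19.
Planner sets g_i = Σα_j = 3.8 for every i, so G^SO = 2·3.8 = 7.6.
W^SO = (Σα)·G^SO − ½·2·(Σα)² = (2/2)·3.8² = 14.44.
Deadweight loss = W^SO − W^NE = 4.25.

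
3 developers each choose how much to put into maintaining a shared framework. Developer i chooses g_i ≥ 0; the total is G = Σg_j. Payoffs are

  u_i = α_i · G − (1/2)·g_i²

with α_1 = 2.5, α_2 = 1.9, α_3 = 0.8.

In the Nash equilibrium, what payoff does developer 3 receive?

Developer i's FOC: ∂u_i/∂g_i = α_i − g_i = 0, so g_i* = α_i.
NE contributions = (2.5, 1.9, 0.8); G = 5.2.
u_3 = α_3·G − ½·(g_3)² = 0.8·5.2 − ½·0.8² = 3.84.

3.84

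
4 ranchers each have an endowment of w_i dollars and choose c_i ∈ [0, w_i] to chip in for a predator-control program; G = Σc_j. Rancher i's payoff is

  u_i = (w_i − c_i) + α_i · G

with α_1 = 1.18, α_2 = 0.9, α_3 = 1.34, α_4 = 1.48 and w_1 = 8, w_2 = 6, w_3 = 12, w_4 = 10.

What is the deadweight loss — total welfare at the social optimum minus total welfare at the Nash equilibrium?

∂u_i/∂c_i = α_i − 1, so rancher i contributes w_i if α_i > 1, else 0.
α_i > 1 for i ∈ {1, 3, 4}; NE contributions (8, 0, 12, 10), G = 30.
W^NE = Σw_i − G^NE + (Σα_i)·G^NE = 36 + 3.9·30 = 153.
Planner: ∂(Σu_j)/∂c_i = Σα_j − 1 = 3.9 > 0, so everyone contributes w_i; G^SO = 36, W^SO = 36 + 3.9·36 = 176.4.
Deadweight loss = 23.4.

23.4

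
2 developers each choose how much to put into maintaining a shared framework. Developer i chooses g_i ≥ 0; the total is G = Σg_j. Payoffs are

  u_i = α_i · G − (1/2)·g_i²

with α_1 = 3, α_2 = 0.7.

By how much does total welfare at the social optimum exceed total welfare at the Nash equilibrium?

4.745

Developer i's FOC: ∂u_i/∂g_i = α_i − g_i = 0, so g_i* = α_i.
NE contributions = (3, 0.7); G = 3.7.
W^NE = (Σα)·G − ½Σα_i² = 3.7² − ½·9.49 = 8.945.
Planner sets g_i = Σα_j = 3.7 for every i, so G^SO = 2·3.7 = 7.4.
W^SO = (Σα)·G^SO − ½·2·(Σα)² = (2/2)·3.7² = 13.69.
Deadweight loss = W^SO − W^NE = 4.745.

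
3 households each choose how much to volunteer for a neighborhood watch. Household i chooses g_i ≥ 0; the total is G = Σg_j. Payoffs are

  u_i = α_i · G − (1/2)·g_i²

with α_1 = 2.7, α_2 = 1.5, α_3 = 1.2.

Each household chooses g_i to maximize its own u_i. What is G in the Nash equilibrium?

5.4

Household i's FOC: ∂u_i/∂g_i = α_i − g_i = 0, so g_i* = α_i.
NE contributions = (2.7, 1.5, 1.2); G = 5.4.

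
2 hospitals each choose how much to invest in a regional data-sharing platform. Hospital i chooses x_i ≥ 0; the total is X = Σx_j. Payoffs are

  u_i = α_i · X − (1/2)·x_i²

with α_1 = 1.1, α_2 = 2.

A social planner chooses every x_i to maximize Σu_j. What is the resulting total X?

Planner FOC: ∂(Σu_j)/∂x_i = (Σα_j) − x_i = 0, so x_i^SO = Σα_j = 3.1 for every i; X^SO = 6.2.

6.2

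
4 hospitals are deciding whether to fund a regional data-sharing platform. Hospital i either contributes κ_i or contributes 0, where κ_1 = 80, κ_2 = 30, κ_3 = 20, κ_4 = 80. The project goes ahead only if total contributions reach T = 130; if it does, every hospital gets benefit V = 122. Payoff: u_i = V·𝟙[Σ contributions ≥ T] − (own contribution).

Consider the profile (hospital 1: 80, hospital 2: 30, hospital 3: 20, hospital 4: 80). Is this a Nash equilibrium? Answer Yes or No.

Total = 210 ≥ 130: provided.
Hospital 1 (pledges 80, payoff 42): dropping to 0 → total 130, payoff 122. Profitable deviation.

No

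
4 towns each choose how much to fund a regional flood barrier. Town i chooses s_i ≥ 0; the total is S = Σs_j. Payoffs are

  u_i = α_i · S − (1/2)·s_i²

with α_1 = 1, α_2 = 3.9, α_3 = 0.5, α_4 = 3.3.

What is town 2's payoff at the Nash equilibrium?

26.325

Town i's FOC: ∂u_i/∂s_i = α_i − s_i = 0, so s_i* = α_i.
NE contributions = (1, 3.9, 0.5, 3.3); S = 8.7.
u_2 = α_2·S − ½·(s_2)² = 3.9·8.7 − ½·3.9² = 26.325.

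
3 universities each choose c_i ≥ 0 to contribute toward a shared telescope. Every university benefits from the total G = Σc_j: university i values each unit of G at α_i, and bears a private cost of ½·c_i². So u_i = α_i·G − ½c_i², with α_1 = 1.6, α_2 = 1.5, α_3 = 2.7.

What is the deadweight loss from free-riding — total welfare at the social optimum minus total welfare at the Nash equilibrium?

University i's FOC: ∂u_i/∂c_i = α_i − c_i = 0, so c_i* = α_i.
NE contributions = (1.6, 1.5, 2.7); G = 5.8.
W^NE = (Σα)·G − ½Σα_i² = 5.8² − ½·12.1 = 27.59.
Planner sets c_i = Σα_j = 5.8 for every i, so G^SO = 3·5.8 = 17.4.
W^SO = (Σα)·G^SO − ½·3·(Σα)² = (3/2)·5.8² = 50.46.
Deadweight loss = W^SO − W^NE = 22.87.

22.87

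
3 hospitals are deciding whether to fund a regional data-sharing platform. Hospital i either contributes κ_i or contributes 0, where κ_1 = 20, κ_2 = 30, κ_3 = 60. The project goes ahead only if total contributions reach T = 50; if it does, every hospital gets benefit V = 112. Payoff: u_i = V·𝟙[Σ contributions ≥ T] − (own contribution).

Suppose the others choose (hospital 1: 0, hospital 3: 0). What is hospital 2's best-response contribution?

0

Others' total = 0. Even contributing 30 gives 30 < 50: no benefit either way.
Best response: 0.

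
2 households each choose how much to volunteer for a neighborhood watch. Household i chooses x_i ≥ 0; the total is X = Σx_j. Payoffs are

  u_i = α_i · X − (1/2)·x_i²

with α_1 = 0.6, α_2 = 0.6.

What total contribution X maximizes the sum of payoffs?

Planner FOC: ∂(Σu_j)/∂x_i = (Σα_j) − x_i = 0, so x_i^SO = Σα_j = 1.2 for every i; X^SO = 2.4.

2.4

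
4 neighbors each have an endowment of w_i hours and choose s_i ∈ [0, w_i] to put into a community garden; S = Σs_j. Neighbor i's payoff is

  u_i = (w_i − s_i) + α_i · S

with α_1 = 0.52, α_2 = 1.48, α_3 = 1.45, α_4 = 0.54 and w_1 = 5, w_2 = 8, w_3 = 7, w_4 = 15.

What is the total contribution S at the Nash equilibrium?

15

∂u_i/∂s_i = α_i − 1, so neighbor i contributes w_i if α_i > 1, else 0.
α_i > 1 for i ∈ {2, 3}; NE contributions (0, 8, 7, 0), S = 15.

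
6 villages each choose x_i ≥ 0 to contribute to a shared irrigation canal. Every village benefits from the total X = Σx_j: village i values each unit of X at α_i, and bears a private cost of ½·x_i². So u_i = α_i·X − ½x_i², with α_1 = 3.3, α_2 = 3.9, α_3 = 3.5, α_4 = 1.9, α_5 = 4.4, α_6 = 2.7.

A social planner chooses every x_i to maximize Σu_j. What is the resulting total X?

Planner FOC: ∂(Σu_j)/∂x_i = (Σα_j) − x_i = 0, so x_i^SO = Σα_j = 19.7 for every i; X^SO = 118.2.

118.2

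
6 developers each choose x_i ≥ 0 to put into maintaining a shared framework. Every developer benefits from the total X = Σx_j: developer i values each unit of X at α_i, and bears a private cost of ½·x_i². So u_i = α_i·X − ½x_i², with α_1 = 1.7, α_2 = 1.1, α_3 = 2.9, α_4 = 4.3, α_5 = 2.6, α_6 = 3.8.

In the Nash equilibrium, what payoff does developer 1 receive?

26.435

Developer i's FOC: ∂u_i/∂x_i = α_i − x_i = 0, so x_i* = α_i.
NE contributions = (1.7, 1.1, 2.9, 4.3, 2.6, 3.8); X = 16.4.
u_1 = α_1·X − ½·(x_1)² = 1.7·16.4 − ½·1.7² = 26.435.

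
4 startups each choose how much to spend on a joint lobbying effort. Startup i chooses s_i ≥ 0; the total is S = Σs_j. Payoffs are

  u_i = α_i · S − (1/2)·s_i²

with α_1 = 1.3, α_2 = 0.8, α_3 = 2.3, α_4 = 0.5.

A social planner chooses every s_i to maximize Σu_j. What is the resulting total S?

Planner FOC: ∂(Σu_j)/∂s_i = (Σα_j) − s_i = 0, so s_i^SO = Σα_j = 4.9 for every i; S^SO = 19.6.

19.6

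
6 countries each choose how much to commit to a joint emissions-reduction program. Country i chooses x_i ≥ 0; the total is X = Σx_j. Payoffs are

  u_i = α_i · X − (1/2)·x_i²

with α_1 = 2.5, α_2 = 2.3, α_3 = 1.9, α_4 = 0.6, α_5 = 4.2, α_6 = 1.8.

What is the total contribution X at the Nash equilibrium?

13.3

Country i's FOC: ∂u_i/∂x_i = α_i − x_i = 0, so x_i* = α_i.
NE contributions = (2.5, 2.3, 1.9, 0.6, 4.2, 1.8); X = 13.3.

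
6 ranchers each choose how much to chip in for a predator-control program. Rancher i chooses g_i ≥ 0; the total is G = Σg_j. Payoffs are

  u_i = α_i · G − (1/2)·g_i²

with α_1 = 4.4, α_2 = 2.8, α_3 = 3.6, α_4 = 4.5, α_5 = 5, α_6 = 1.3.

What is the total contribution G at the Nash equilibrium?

Rancher i's FOC: ∂u_i/∂g_i = α_i − g_i = 0, so g_i* = α_i.
NE contributions = (4.4, 2.8, 3.6, 4.5, 5, 1.3); G = 21.6.

21.6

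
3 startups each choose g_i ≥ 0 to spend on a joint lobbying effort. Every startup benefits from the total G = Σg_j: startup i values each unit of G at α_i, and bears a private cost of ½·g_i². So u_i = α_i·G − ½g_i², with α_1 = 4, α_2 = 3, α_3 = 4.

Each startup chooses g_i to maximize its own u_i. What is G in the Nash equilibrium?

11

Startup i's FOC: ∂u_i/∂g_i = α_i − g_i = 0, so g_i* = α_i.
NE contributions = (4, 3, 4); G = 11.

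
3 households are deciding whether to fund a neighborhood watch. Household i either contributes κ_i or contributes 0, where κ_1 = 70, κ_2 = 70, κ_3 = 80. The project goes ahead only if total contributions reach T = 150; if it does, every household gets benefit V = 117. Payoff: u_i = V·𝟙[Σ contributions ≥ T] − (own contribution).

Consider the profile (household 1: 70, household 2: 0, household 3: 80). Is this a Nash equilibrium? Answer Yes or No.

Yes

Total = 150 ≥ 150: provided.
Household 1 (pledges 70, payoff 47): dropping to 0 → total 80, payoff 0. No gain.
Household 2 (pledges 0, payoff 117): pledging 70 → total 220, payoff 47. No gain.
Household 3 (pledges 80, payoff 37): dropping to 0 → total 70, payoff 0. No gain.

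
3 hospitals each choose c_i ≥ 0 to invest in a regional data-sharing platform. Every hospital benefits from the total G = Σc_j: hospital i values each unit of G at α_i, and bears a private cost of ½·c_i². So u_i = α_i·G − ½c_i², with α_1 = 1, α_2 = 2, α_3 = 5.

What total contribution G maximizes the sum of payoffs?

Planner FOC: ∂(Σu_j)/∂c_i = (Σα_j) − c_i = 0, so c_i^SO = Σα_j = 8 for every i; G^SO = 24.

24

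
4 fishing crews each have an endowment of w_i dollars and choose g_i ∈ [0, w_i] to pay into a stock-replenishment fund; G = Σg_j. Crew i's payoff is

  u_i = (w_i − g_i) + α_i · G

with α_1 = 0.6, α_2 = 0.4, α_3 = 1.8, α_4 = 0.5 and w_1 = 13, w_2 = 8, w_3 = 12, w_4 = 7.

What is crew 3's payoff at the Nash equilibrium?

∂u_i/∂g_i = α_i − 1, so crew i contributes w_i if α_i > 1, else 0.
α_i > 1 for i ∈ {3}; NE contributions (0, 0, 12, 0), G = 12.
u_3 = (12 − 12) + 1.8·12 = 21.6.

21.6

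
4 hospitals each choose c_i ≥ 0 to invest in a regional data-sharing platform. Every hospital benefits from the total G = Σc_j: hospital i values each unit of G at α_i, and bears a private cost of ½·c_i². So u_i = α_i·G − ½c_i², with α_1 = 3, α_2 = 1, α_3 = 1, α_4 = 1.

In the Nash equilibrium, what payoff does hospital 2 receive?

Hospital i's FOC: ∂u_i/∂c_i = α_i − c_i = 0, so c_i* = α_i.
NE contributions = (3, 1, 1, 1); G = 6.
u_2 = α_2·G − ½·(c_2)² = 1·6 − ½·1² = 5.5.

5.5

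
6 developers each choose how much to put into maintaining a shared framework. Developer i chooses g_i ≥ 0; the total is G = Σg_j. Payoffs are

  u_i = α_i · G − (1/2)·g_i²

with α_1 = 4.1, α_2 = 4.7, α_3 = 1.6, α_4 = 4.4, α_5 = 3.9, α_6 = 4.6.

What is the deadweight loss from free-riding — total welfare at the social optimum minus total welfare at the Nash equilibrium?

1134.375

Developer i's FOC: ∂u_i/∂g_i = α_i − g_i = 0, so g_i* = α_i.
NE contributions = (4.1, 4.7, 1.6, 4.4, 3.9, 4.6); G = 23.3.
W^NE = (Σα)·G − ½Σα_i² = 23.3² − ½·97.19 = 494.295.
Planner sets g_i = Σα_j = 23.3 for every i, so G^SO = 6·23.3 = 139.8.
W^SO = (Σα)·G^SO − ½·6·(Σα)² = (6/2)·23.3² = 1628.67.
Deadweight loss = W^SO − W^NE = 1134.375.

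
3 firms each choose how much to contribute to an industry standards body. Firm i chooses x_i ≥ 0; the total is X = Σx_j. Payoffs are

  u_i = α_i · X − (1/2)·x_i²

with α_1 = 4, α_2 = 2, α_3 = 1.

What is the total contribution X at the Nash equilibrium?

Firm i's FOC: ∂u_i/∂x_i = α_i − x_i = 0, so x_i* = α_i.
NE contributions = (4, 2, 1); X = 7.

7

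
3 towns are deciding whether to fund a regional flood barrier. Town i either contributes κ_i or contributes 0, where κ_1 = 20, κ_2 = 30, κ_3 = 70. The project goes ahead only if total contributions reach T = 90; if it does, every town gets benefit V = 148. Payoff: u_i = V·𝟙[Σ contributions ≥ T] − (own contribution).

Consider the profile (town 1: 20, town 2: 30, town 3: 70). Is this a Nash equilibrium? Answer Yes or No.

No

Total = 120 ≥ 90: provided.
Town 1 (pledges 20, payoff 128): dropping to 0 → total 100, payoff 148. Profitable deviation.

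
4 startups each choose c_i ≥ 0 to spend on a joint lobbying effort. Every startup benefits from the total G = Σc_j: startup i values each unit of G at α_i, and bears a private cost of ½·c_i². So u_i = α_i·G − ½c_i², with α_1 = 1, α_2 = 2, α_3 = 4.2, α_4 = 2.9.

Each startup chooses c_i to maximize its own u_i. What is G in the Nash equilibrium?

10.1

Startup i's FOC: ∂u_i/∂c_i = α_i − c_i = 0, so c_i* = α_i.
NE contributions = (1, 2, 4.2, 2.9); G = 10.1.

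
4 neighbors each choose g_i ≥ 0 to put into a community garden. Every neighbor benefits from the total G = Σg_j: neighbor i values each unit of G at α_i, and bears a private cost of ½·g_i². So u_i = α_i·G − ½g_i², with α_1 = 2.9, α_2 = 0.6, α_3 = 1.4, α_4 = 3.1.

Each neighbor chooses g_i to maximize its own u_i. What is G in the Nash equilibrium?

Neighbor i's FOC: ∂u_i/∂g_i = α_i − g_i = 0, so g_i* = α_i.
NE contributions = (2.9, 0.6, 1.4, 3.1); G = 8.

8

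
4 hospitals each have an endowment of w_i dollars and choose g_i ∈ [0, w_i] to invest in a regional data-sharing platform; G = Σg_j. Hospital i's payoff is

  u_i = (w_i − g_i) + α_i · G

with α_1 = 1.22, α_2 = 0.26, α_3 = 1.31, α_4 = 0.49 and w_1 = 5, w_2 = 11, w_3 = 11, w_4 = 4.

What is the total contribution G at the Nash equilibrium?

∂u_i/∂g_i = α_i − 1, so hospital i contributes w_i if α_i > 1, else 0.
α_i > 1 for i ∈ {1, 3}; NE contributions (5, 0, 11, 0), G = 16.

16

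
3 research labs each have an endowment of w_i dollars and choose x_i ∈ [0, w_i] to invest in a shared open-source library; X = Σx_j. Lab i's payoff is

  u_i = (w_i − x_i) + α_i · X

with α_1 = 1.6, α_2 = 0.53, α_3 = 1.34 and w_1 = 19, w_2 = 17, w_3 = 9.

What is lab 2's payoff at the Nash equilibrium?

∂u_i/∂x_i = α_i − 1, so lab i contributes w_i if α_i > 1, else 0.
α_i > 1 for i ∈ {1, 3}; NE contributions (19, 0, 9), X = 28.
u_2 = (17 − 0) + 0.53·28 = 31.84.

31.84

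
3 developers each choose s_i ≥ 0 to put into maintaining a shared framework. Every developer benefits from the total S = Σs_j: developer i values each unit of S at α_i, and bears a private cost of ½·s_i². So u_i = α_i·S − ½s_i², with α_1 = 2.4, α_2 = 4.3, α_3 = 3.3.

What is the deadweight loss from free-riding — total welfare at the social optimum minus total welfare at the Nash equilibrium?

67.57

Developer i's FOC: ∂u_i/∂s_i = α_i − s_i = 0, so s_i* = α_i.
NE contributions = (2.4, 4.3, 3.3); S = 10.
W^NE = (Σα)·S − ½Σα_i² = 10² − ½·35.14 = 82.43.
Planner sets s_i = Σα_j = 10 for every i, so S^SO = 3·10 = 30.
W^SO = (Σα)·S^SO − ½·3·(Σα)² = (3/2)·10² = 150.
Deadweight loss = W^SO − W^NE = 67.57.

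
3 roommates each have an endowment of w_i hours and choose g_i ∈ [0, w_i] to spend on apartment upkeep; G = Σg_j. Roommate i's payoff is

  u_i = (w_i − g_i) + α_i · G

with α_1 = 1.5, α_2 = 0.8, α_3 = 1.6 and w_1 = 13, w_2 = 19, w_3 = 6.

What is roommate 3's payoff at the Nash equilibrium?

30.4

∂u_i/∂g_i = α_i − 1, so roommate i contributes w_i if α_i > 1, else 0.
α_i > 1 for i ∈ {1, 3}; NE contributions (13, 0, 6), G = 19.
u_3 = (6 − 6) + 1.6·19 = 30.4.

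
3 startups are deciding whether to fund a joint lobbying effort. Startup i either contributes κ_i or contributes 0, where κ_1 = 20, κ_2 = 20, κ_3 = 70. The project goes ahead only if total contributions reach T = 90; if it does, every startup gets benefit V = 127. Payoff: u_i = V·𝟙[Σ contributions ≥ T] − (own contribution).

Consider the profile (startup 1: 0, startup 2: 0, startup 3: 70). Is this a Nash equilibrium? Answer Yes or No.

No

Total = 70 < 90: not provided.
Startup 1 (pledges 0, payoff 0): pledging 20 → total 90, payoff 107. Profitable deviation.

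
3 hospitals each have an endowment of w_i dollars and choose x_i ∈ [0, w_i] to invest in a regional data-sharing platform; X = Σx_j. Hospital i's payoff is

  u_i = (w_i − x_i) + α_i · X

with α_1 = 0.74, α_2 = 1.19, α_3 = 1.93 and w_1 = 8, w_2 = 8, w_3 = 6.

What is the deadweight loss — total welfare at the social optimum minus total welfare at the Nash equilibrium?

∂u_i/∂x_i = α_i − 1, so hospital i contributes w_i if α_i > 1, else 0.
α_i > 1 for i ∈ {2, 3}; NE contributions (0, 8, 6), X = 14.
W^NE = Σw_i − X^NE + (Σα_i)·X^NE = 22 + 2.86·14 = 62.04.
Planner: ∂(Σu_j)/∂x_i = Σα_j − 1 = 2.86 > 0, so everyone contributes w_i; X^SO = 22, W^SO = 22 + 2.86·22 = 84.92.
Deadweight loss = 22.88.

22.88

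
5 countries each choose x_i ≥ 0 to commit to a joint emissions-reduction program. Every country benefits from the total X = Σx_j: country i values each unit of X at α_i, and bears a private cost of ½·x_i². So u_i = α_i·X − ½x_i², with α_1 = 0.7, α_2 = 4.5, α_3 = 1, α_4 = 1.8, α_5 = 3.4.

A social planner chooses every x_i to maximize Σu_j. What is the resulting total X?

57

Planner FOC: ∂(Σu_j)/∂x_i = (Σα_j) − x_i = 0, so x_i^SO = Σα_j = 11.4 for every i; X^SO = 57.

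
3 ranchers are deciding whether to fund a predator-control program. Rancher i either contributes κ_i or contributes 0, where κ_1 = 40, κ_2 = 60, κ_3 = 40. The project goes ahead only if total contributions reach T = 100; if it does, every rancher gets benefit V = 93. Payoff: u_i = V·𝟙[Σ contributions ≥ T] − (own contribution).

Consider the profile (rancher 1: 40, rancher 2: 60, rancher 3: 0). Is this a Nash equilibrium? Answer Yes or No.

Yes

Total = 100 ≥ 100: provided.
Rancher 1 (pledges 40, payoff 53): dropping to 0 → total 60, payoff 0. No gain.
Rancher 2 (pledges 60, payoff 33): dropping to 0 → total 40, payoff 0. No gain.
Rancher 3 (pledges 0, payoff 93): pledging 40 → total 140, payoff 53. No gain.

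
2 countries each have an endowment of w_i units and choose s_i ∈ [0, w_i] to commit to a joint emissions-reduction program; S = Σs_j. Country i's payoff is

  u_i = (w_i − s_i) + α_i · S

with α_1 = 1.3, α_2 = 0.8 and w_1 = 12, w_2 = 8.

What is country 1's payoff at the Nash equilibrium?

∂u_i/∂s_i = α_i − 1, so country i contributes w_i if α_i > 1, else 0.
α_i > 1 for i ∈ {1}; NE contributions (12, 0), S = 12.
u_1 = (12 − 12) + 1.3·12 = 15.6.

15.6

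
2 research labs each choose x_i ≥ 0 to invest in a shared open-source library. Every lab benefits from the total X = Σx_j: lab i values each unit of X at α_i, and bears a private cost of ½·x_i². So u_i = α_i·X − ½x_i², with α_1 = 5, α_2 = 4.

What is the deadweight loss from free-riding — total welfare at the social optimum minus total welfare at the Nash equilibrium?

20.5

Lab i's FOC: ∂u_i/∂x_i = α_i − x_i = 0, so x_i* = α_i.
NE contributions = (5, 4); X = 9.
W^NE = (Σα)·X − ½Σα_i² = 9² − ½·41 = 60.5.
Planner sets x_i = Σα_j = 9 for every i, so X^SO = 2·9 = 18.
W^SO = (Σα)·X^SO − ½·2·(Σα)² = (2/2)·9² = 81.
Deadweight loss = W^SO − W^NE = 20.5.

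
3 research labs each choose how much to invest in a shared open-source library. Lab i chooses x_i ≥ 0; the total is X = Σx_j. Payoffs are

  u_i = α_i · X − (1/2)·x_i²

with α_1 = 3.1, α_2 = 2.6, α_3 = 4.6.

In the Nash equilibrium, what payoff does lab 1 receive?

Lab i's FOC: ∂u_i/∂x_i = α_i − x_i = 0, so x_i* = α_i.
NE contributions = (3.1, 2.6, 4.6); X = 10.3.
u_1 = α_1·X − ½·(x_1)² = 3.1·10.3 − ½·3.1² = 27.125.

27.125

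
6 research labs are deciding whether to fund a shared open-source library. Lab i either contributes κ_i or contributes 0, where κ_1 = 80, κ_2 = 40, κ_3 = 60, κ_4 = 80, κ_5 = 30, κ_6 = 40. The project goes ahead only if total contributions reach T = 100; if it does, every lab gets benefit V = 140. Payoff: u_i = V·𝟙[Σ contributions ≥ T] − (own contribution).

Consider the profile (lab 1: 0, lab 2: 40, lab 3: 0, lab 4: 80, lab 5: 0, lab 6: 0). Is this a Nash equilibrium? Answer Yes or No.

Total = 120 ≥ 100: provided.
Lab 1 (pledges 0, payoff 140): pledging 80 → total 200, payoff 60. No gain.
Lab 2 (pledges 40, payoff 100): dropping to 0 → total 80, payoff 0. No gain.
Lab 3 (pledges 0, payoff 140): pledging 60 → total 180, payoff 80. No gain.
Lab 4 (pledges 80, payoff 60): dropping to 0 → total 40, payoff 0. No gain.
Lab 5 (pledges 0, payoff 140): pledging 30 → total 150, payoff 110. No gain.
Lab 6 (pledges 0, payoff 140): pledging 40 → total 160, payoff 100. No gain.

Yes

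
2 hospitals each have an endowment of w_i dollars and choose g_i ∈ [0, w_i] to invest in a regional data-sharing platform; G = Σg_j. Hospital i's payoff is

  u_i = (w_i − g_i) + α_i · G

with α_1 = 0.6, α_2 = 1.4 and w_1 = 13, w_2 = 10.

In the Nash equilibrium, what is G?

10

∂u_i/∂g_i = α_i − 1, so hospital i contributes w_i if α_i > 1, else 0.
α_i > 1 for i ∈ {2}; NE contributions (0, 10), G = 10.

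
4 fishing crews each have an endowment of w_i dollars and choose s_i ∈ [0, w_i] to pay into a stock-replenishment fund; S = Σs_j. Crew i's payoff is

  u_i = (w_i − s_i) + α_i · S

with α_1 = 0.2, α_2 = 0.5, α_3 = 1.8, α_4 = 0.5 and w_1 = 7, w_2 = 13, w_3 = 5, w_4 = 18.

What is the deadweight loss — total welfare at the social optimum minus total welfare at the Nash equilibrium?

∂u_i/∂s_i = α_i − 1, so crew i contributes w_i if α_i > 1, else 0.
α_i > 1 for i ∈ {3}; NE contributions (0, 0, 5, 0), S = 5.
W^NE = Σw_i − S^NE + (Σα_i)·S^NE = 43 + 2·5 = 53.
Planner: ∂(Σu_j)/∂s_i = Σα_j − 1 = 2 > 0, so everyone contributes w_i; S^SO = 43, W^SO = 43 + 2·43 = 129.
Deadweight loss = 76.

76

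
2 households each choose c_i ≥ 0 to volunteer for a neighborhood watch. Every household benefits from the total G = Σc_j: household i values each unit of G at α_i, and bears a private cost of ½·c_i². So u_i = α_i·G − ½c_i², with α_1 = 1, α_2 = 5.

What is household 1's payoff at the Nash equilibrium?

5.5

Household i's FOC: ∂u_i/∂c_i = α_i − c_i = 0, so c_i* = α_i.
NE contributions = (1, 5); G = 6.
u_1 = α_1·G − ½·(c_1)² = 1·6 − ½·1² = 5.5.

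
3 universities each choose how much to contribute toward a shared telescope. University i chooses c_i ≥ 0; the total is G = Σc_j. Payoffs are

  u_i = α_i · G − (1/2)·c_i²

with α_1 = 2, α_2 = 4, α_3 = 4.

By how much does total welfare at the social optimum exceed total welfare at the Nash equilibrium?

University i's FOC: ∂u_i/∂c_i = α_i − c_i = 0, so c_i* = α_i.
NE contributions = (2, 4, 4); G = 10.
W^NE = (Σα)·G − ½Σα_i² = 10² − ½·36 = 82.
Planner sets c_i = Σα_j = 10 for every i, so G^SO = 3·10 = 30.
W^SO = (Σα)·G^SO − ½·3·(Σα)² = (3/2)·10² = 150.
Deadweight loss = W^SO − W^NE = 68.

68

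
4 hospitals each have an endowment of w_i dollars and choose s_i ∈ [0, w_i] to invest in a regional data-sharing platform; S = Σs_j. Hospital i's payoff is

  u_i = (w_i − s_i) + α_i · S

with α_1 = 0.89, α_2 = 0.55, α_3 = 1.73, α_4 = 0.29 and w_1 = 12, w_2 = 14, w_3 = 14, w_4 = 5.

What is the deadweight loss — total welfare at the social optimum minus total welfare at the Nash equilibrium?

76.26

∂u_i/∂s_i = α_i − 1, so hospital i contributes w_i if α_i > 1, else 0.
α_i > 1 for i ∈ {3}; NE contributions (0, 0, 14, 0), S = 14.
W^NE = Σw_i − S^NE + (Σα_i)·S^NE = 45 + 2.46·14 = 79.44.
Planner: ∂(Σu_j)/∂s_i = Σα_j − 1 = 2.46 > 0, so everyone contributes w_i; S^SO = 45, W^SO = 45 + 2.46·45 = 155.7.
Deadweight loss = 76.26.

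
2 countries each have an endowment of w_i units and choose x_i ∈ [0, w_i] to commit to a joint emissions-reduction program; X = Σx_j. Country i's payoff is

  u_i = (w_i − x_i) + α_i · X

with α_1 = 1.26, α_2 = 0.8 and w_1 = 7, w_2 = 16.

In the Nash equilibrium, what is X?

7

∂u_i/∂x_i = α_i − 1, so country i contributes w_i if α_i > 1, else 0.
α_i > 1 for i ∈ {1}; NE contributions (7, 0), X = 7.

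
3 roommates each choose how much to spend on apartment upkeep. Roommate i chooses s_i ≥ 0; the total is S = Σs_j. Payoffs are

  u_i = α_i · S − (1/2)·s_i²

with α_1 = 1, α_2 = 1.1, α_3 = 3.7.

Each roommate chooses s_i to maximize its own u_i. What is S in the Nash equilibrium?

5.8

Roommate i's FOC: ∂u_i/∂s_i = α_i − s_i = 0, so s_i* = α_i.
NE contributions = (1, 1.1, 3.7); S = 5.8.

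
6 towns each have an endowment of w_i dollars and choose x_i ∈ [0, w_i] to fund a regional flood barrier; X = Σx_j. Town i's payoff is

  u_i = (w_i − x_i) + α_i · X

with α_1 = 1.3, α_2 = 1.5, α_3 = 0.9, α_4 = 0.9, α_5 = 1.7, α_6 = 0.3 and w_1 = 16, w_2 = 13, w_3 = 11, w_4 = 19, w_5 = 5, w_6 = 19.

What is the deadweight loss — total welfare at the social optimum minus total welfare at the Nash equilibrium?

∂u_i/∂x_i = α_i − 1, so town i contributes w_i if α_i > 1, else 0.
α_i > 1 for i ∈ {1, 2, 5}; NE contributions (16, 13, 0, 0, 5, 0), X = 34.
W^NE = Σw_i − X^NE + (Σα_i)·X^NE = 83 + 5.6·34 = 273.4.
Planner: ∂(Σu_j)/∂x_i = Σα_j − 1 = 5.6 > 0, so everyone contributes w_i; X^SO = 83, W^SO = 83 + 5.6·83 = 547.8.
Deadweight loss = 274.4.

274.4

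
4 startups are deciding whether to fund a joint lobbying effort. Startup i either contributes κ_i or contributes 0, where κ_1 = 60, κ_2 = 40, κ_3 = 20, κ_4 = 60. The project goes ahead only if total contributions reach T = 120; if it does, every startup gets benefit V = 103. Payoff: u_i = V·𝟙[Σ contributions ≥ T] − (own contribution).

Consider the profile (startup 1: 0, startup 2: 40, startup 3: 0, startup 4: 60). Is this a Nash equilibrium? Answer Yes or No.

No

Total = 100 < 120: not provided.
Startup 1 (pledges 0, payoff 0): pledging 60 → total 160, payoff 43. Profitable deviation.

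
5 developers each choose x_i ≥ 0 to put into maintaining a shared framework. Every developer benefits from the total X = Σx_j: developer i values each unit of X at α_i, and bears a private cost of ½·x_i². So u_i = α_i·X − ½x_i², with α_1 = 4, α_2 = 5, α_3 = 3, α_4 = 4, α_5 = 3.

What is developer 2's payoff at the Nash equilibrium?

Developer i's FOC: ∂u_i/∂x_i = α_i − x_i = 0, so x_i* = α_i.
NE contributions = (4, 5, 3, 4, 3); X = 19.
u_2 = α_2·X − ½·(x_2)² = 5·19 − ½·5² = 82.5.

82.5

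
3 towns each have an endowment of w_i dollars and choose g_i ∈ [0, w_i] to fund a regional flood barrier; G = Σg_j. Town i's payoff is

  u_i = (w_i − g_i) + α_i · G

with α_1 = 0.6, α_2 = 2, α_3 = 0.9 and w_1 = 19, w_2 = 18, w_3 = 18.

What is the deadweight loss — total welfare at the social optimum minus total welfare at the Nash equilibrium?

92.5

∂u_i/∂g_i = α_i − 1, so town i contributes w_i if α_i > 1, else 0.
α_i > 1 for i ∈ {2}; NE contributions (0, 18, 0), G = 18.
W^NE = Σw_i − G^NE + (Σα_i)·G^NE = 55 + 2.5·18 = 100.
Planner: ∂(Σu_j)/∂g_i = Σα_j − 1 = 2.5 > 0, so everyone contributes w_i; G^SO = 55, W^SO = 55 + 2.5·55 = 192.5.
Deadweight loss = 92.5.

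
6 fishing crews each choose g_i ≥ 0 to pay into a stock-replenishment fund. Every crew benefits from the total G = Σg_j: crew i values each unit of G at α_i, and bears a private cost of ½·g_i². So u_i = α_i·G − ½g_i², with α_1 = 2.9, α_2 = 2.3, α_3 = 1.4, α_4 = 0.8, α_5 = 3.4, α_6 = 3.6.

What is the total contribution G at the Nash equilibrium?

Crew i's FOC: ∂u_i/∂g_i = α_i − g_i = 0, so g_i* = α_i.
NE contributions = (2.9, 2.3, 1.4, 0.8, 3.4, 3.6); G = 14.4.

14.4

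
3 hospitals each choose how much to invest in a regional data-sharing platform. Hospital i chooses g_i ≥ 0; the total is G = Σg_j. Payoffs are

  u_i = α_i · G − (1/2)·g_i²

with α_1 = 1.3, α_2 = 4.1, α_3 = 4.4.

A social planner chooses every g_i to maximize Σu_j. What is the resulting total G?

Planner FOC: ∂(Σu_j)/∂g_i = (Σα_j) − g_i = 0, so g_i^SO = Σα_j = 9.8 for every i; G^SO = 29.4.

29.4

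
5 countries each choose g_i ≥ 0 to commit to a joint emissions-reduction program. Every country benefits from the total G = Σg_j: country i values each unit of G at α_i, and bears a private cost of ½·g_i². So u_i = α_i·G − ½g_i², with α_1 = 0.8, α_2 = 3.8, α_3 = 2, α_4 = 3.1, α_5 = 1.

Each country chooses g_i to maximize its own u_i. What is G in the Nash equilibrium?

10.7

Country i's FOC: ∂u_i/∂g_i = α_i − g_i = 0, so g_i* = α_i.
NE contributions = (0.8, 3.8, 2, 3.1, 1); G = 10.7.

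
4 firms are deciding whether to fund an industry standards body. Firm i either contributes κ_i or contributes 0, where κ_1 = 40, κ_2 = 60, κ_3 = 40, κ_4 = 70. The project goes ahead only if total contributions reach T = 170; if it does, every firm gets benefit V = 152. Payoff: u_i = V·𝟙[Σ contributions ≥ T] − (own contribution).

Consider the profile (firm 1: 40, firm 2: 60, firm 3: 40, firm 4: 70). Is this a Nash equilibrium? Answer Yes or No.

Total = 210 ≥ 170: provided.
Firm 1 (pledges 40, payoff 112): dropping to 0 → total 170, payoff 152. Profitable deviation.

No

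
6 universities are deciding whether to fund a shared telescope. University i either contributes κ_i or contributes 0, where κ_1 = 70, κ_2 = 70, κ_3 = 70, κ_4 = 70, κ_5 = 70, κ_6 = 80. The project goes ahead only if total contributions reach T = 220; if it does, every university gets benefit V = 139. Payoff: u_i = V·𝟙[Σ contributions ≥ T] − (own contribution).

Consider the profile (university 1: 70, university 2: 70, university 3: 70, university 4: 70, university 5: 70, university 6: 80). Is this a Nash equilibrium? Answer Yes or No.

Total = 430 ≥ 220: provided.
University 1 (pledges 70, payoff 69): dropping to 0 → total 360, payoff 139. Profitable deviation.

No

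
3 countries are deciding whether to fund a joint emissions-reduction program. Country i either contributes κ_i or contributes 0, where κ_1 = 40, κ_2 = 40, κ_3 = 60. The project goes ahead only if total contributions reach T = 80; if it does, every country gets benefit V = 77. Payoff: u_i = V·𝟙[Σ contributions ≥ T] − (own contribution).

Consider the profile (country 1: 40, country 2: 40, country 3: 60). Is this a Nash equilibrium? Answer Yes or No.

No

Total = 140 ≥ 80: provided.
Country 1 (pledges 40, payoff 37): dropping to 0 → total 100, payoff 77. Profitable deviation.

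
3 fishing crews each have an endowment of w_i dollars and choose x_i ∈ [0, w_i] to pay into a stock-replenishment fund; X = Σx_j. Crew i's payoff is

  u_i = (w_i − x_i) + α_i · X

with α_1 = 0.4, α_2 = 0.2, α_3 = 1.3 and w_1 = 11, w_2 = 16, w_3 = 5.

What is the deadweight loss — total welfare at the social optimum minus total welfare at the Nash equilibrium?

∂u_i/∂x_i = α_i − 1, so crew i contributes w_i if α_i > 1, else 0.
α_i > 1 for i ∈ {3}; NE contributions (0, 0, 5), X = 5.
W^NE = Σw_i − X^NE + (Σα_i)·X^NE = 32 + 0.9·5 = 36.5.
Planner: ∂(Σu_j)/∂x_i = Σα_j − 1 = 0.9 > 0, so everyone contributes w_i; X^SO = 32, W^SO = 32 + 0.9·32 = 60.8.
Deadweight loss = 24.3.

24.3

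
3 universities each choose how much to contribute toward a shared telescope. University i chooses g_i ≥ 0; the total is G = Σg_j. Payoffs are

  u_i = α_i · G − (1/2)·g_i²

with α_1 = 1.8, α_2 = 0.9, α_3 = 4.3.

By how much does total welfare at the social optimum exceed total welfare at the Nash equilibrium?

35.77

University i's FOC: ∂u_i/∂g_i = α_i − g_i = 0, so g_i* = α_i.
NE contributions = (1.8, 0.9, 4.3); G = 7.
W^NE = (Σα)·G − ½Σα_i² = 7² − ½·22.54 = 37.73.
Planner sets g_i = Σα_j = 7 for every i, so G^SO = 3·7 = 21.
W^SO = (Σα)·G^SO − ½·3·(Σα)² = (3/2)·7² = 73.5.
Deadweight loss = W^SO − W^NE = 35.77.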